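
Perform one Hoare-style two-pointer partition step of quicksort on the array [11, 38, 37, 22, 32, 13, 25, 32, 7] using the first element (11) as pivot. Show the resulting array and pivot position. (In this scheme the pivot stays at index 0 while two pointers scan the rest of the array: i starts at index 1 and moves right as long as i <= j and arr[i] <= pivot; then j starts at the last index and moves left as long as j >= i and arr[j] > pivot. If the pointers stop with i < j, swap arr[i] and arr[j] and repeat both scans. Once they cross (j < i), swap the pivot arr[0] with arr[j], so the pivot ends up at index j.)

Hoare-style two-pointer partition with pivot = 11:

Initial array: [11, 38, 37, 22, 32, 13, 25, 32, 7]

Pointers start at i = 1, j = 8.
i stops at index 1 (arr[1]=38 > 11), j stops at index 8 (arr[8]=7 <= 11): swap arr[1] and arr[8], array becomes [11, 7, 37, 22, 32, 13, 25, 32, 38]
i ends at 2, j ends at 1: the pointers have crossed (j < i), so scanning stops.

Swap pivot arr[0] with arr[1] to place pivot at position 1: [7, 11, 37, 22, 32, 13, 25, 32, 38]
Pivot position: 1

After partitioning with pivot 11, the array becomes [7, 11, 37, 22, 32, 13, 25, 32, 38]. The pivot is placed at index 1. All elements to the left of the pivot are <= 11, and all elements to the right are > 11.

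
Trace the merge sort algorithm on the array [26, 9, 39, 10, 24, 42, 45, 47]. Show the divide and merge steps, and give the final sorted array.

Merge sort trace:

Split: [26, 9, 39, 10, 24, 42, 45, 47] -> [26, 9, 39, 10] and [24, 42, 45, 47]
  Split: [26, 9, 39, 10] -> [26, 9] and [39, 10]
    Split: [26, 9] -> [26] and [9]
    Merge: [26] + [9] -> [9, 26]
    Split: [39, 10] -> [39] and [10]
    Merge: [39] + [10] -> [10, 39]
  Merge: [9, 26] + [10, 39] -> [9, 10, 26, 39]
  Split: [24, 42, 45, 47] -> [24, 42] and [45, 47]
    Split: [24, 42] -> [24] and [42]
    Merge: [24] + [42] -> [24, 42]
    Split: [45, 47] -> [45] and [47]
    Merge: [45] + [47] -> [45, 47]
  Merge: [24, 42] + [45, 47] -> [24, 42, 45, 47]
Merge: [9, 10, 26, 39] + [24, 42, 45, 47] -> [9, 10, 24, 26, 39, 42, 45, 47]

Final sorted array: [9, 10, 24, 26, 39, 42, 45, 47]

The merge sort proceeds by recursively splitting the array and merging sorted halves.
After all merges, the sorted array is [9, 10, 24, 26, 39, 42, 45, 47].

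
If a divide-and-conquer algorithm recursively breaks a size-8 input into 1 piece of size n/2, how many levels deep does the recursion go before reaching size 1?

For divide and conquer with division factor 2:

Problem sizes at each level:
Level 0: 8
Level 1: 4
Level 2: 2
Level 3: 1

The root is level 0 and the size-1 base case is level 3 (the tree spans levels 0 through 3, i.e. 4 levels counting the root), so the depth is the number of divisions: log_2(8) = 3

The recursion tree depth is log_2(8) = 3. At each level, the problem size is divided by 2, so it takes 3 divisions to reduce to a base case of size 1. The algorithm makes 1 recursive call at each level.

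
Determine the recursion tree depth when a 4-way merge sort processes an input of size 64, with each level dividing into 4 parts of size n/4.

For divide and conquer with division factor 4:

Problem sizes at each level:
Level 0: 64
Level 1: 16
Level 2: 4
Level 3: 1

The root is level 0 and the size-1 base case is level 3 (the tree spans levels 0 through 3, i.e. 4 levels counting the root), so the depth is the number of divisions: log_4(64) = 3

The recursion tree depth is log_4(64) = 3. At each level, the problem size is divided by 4, so it takes 3 divisions to reduce to a base case of size 1. The algorithm makes 4 recursive calls at each level.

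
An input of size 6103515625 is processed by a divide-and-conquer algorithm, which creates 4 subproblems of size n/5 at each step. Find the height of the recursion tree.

For divide and conquer with division factor 5:

Problem sizes at each level:
Level 0: 6103515625
Level 1: 1220703125
Level 2: 244140625
Level 3: 48828125
Level 4: 9765625
Level 5: 1953125
Level 6: 390625
Level 7: 78125
Level 8: 15625
Level 9: 3125
Level 10: 625
Level 11: 125
Level 12: 25
Level 13: 5
Level 14: 1

The root is level 0 and the size-1 base case is level 14 (the tree spans levels 0 through 14, i.e. 15 levels counting the root), so the depth is the number of divisions: log_5(6103515625) = 14

The recursion tree depth is log_5(6103515625) = 14. At each level, the problem size is divided by 5, so it takes 14 divisions to reduce to a base case of size 1. The algorithm makes 4 recursive calls at each level.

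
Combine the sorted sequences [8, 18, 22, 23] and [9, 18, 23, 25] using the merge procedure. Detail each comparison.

Merging process:

Compare 8 vs 9: take 8 from left. Merged: [8]
Compare 18 vs 9: take 9 from right. Merged: [8, 9]
Compare 18 vs 18: take 18 from left. Merged: [8, 9, 18]
Compare 22 vs 18: take 18 from right. Merged: [8, 9, 18, 18]
Compare 22 vs 23: take 22 from left. Merged: [8, 9, 18, 18, 22]
Compare 23 vs 23: take 23 from left. Merged: [8, 9, 18, 18, 22, 23]
Append remaining from right: [23, 25]. Merged: [8, 9, 18, 18, 22, 23, 23, 25]

Final merged array: [8, 9, 18, 18, 22, 23, 23, 25]
Total comparisons: 6

The merged array is [8, 9, 18, 18, 22, 23, 23, 25], requiring 6 comparisons. The merge step runs in O(n) time where n is the total number of elements.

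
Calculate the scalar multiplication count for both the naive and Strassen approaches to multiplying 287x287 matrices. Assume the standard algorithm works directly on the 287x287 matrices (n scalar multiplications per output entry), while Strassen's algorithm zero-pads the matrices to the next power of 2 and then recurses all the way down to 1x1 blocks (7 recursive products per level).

Matrix multiplication for 287x287 matrices:

Strassen's algorithm requires power-of-2 dimensions. Pad 287x287 to 512x512 (next power of 2).

Standard algorithm: 287^3 = 23639903 multiplications
Strassen's algorithm: 7^(log2(512)) = 7^9 = 40353607 multiplications
Difference: 23639903 - 40353607 = -16713704 (Strassen uses MORE here due to padding overhead — for small or just-over-power-of-2 n, padding can outweigh the per-level savings)

Standard: 23639903 multiplications (287^3). Strassen: 40353607 multiplications (7^9, after padding to 512x512). Strassen reduces 8 recursive multiplications to 7 at each level.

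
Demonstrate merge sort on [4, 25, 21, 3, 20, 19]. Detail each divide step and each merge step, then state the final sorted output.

Merge sort trace:

Split: [4, 25, 21, 3, 20, 19] -> [4, 25, 21] and [3, 20, 19]
  Split: [4, 25, 21] -> [4] and [25, 21]
    Split: [25, 21] -> [25] and [21]
    Merge: [25] + [21] -> [21, 25]
  Merge: [4] + [21, 25] -> [4, 21, 25]
  Split: [3, 20, 19] -> [3] and [20, 19]
    Split: [20, 19] -> [20] and [19]
    Merge: [20] + [19] -> [19, 20]
  Merge: [3] + [19, 20] -> [3, 19, 20]
Merge: [4, 21, 25] + [3, 19, 20] -> [3, 4, 19, 20, 21, 25]

Final sorted array: [3, 4, 19, 20, 21, 25]

The merge sort proceeds by recursively splitting the array and merging sorted halves.
After all merges, the sorted array is [3, 4, 19, 20, 21, 25].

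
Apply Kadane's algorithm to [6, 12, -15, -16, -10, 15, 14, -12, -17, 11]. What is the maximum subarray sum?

Using Kadane's algorithm on [6, 12, -15, -16, -10, 15, 14, -12, -17, 11]:

Scanning through the array:
Position 1 (value 12): max_ending_here = 18, max_so_far = 18
Position 2 (value -15): max_ending_here = 3, max_so_far = 18
Position 3 (value -16): max_ending_here = -13, max_so_far = 18
Position 4 (value -10): max_ending_here = -10, max_so_far = 18
Position 5 (value 15): max_ending_here = 15, max_so_far = 18
Position 6 (value 14): max_ending_here = 29, max_so_far = 29
Position 7 (value -12): max_ending_here = 17, max_so_far = 29
Position 8 (value -17): max_ending_here = 0, max_so_far = 29
Position 9 (value 11): max_ending_here = 11, max_so_far = 29

Maximum subarray: [15, 14]
Maximum sum: 29

The maximum subarray is [15, 14] with sum 29. This subarray runs from index 5 to index 6.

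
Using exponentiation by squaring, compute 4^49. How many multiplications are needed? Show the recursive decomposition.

Computing 4^49 by squaring (build up from 4^1; each line after the first costs one multiplication):

4^1 = 4
4^2 = (4^1)^2 = 4^2 = 16
4^3 = 4 * 4^2 = 4 * 16 = 64
4^6 = (4^3)^2 = 64^2 = 4096
4^12 = (4^6)^2 = 4096^2 = 16777216
4^24 = (4^12)^2 = 16777216^2 = 281474976710656
4^48 = (4^24)^2 = 281474976710656^2 = 79228162514264337593543950336
4^49 = 4 * 4^48 = 4 * 79228162514264337593543950336 = 316912650057057350374175801344

Result: 316912650057057350374175801344
Multiplications needed: 7 (7 lines after 4^1)

4^49 = 316912650057057350374175801344. Using exponentiation by squaring, this requires 7 multiplications. The key idea: if the exponent is even, square the half-power; if odd, multiply by the base once.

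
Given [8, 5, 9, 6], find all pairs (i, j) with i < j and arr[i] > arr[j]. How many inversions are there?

Finding inversions in [8, 5, 9, 6]:

(0, 1): arr[0]=8 > arr[1]=5
(0, 3): arr[0]=8 > arr[3]=6
(2, 3): arr[2]=9 > arr[3]=6

Total inversions: 3

The array has 3 inversion(s): (0,1), (0,3), (2,3). Each pair (i,j) satisfies i < j and arr[i] > arr[j].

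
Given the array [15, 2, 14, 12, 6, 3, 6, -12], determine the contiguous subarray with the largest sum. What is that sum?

Using Kadane's algorithm on [15, 2, 14, 12, 6, 3, 6, -12]:

Scanning through the array:
Position 1 (value 2): max_ending_here = 17, max_so_far = 17
Position 2 (value 14): max_ending_here = 31, max_so_far = 31
Position 3 (value 12): max_ending_here = 43, max_so_far = 43
Position 4 (value 6): max_ending_here = 49, max_so_far = 49
Position 5 (value 3): max_ending_here = 52, max_so_far = 52
Position 6 (value 6): max_ending_here = 58, max_so_far = 58
Position 7 (value -12): max_ending_here = 46, max_so_far = 58

Maximum subarray: [15, 2, 14, 12, 6, 3, 6]
Maximum sum: 58

The maximum subarray is [15, 2, 14, 12, 6, 3, 6] with sum 58. This subarray runs from index 0 to index 6.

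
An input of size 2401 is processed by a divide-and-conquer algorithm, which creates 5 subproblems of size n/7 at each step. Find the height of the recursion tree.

For divide and conquer with division factor 7:

Problem sizes at each level:
Level 0: 2401
Level 1: 343
Level 2: 49
Level 3: 7
Level 4: 1

The root is level 0 and the size-1 base case is level 4 (the tree spans levels 0 through 4, i.e. 5 levels counting the root), so the depth is the number of divisions: log_7(2401) = 4

The recursion tree depth is log_7(2401) = 4. At each level, the problem size is divided by 7, so it takes 4 divisions to reduce to a base case of size 1. The algorithm makes 5 recursive calls at each level.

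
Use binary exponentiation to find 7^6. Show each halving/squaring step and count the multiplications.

Computing 7^6 by squaring (build up from 7^1; each line after the first costs one multiplication):

7^1 = 7
7^2 = (7^1)^2 = 7^2 = 49
7^3 = 7 * 7^2 = 7 * 49 = 343
7^6 = (7^3)^2 = 343^2 = 117649

Result: 117649
Multiplications needed: 3 (3 lines after 7^1)

7^6 = 117649. Using exponentiation by squaring, this requires 3 multiplications. The key idea: if the exponent is even, square the half-power; if odd, multiply by the base once.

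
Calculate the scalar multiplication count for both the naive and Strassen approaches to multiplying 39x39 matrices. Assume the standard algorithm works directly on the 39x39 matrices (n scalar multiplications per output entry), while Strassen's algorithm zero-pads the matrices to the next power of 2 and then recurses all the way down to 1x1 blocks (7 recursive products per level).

Matrix multiplication for 39x39 matrices:

Strassen's algorithm requires power-of-2 dimensions. Pad 39x39 to 64x64 (next power of 2).

Standard algorithm: 39^3 = 59319 multiplications
Strassen's algorithm: 7^(log2(64)) = 7^6 = 117649 multiplications
Difference: 59319 - 117649 = -58330 (Strassen uses MORE here due to padding overhead — for small or just-over-power-of-2 n, padding can outweigh the per-level savings)

Standard: 59319 multiplications (39^3). Strassen: 117649 multiplications (7^6, after padding to 64x64). Strassen reduces 8 recursive multiplications to 7 at each level.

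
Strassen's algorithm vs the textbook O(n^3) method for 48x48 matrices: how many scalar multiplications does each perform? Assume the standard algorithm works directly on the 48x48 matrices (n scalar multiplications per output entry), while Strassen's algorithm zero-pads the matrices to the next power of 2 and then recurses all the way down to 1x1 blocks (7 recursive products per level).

Matrix multiplication for 48x48 matrices:

Strassen's algorithm requires power-of-2 dimensions. Pad 48x48 to 64x64 (next power of 2).

Standard algorithm: 48^3 = 110592 multiplications
Strassen's algorithm: 7^(log2(64)) = 7^6 = 117649 multiplications
Difference: 110592 - 117649 = -7057 (Strassen uses MORE here due to padding overhead — for small or just-over-power-of-2 n, padding can outweigh the per-level savings)

Standard: 110592 multiplications (48^3). Strassen: 117649 multiplications (7^6, after padding to 64x64). Strassen reduces 8 recursive multiplications to 7 at each level.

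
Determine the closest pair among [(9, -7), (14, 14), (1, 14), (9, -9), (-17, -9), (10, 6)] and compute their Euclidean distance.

Computing all pairwise distances among 6 points:

d((9, -7), (14, 14)) = 21.587
d((9, -7), (1, 14)) = 22.4722
d((9, -7), (9, -9)) = 2.0 <-- minimum
d((9, -7), (-17, -9)) = 26.0768
d((9, -7), (10, 6)) = 13.0384
d((14, 14), (1, 14)) = 13.0
d((14, 14), (9, -9)) = 23.5372
d((14, 14), (-17, -9)) = 38.6005
d((14, 14), (10, 6)) = 8.9443
d((1, 14), (9, -9)) = 24.3516
d((1, 14), (-17, -9)) = 29.2062
d((1, 14), (10, 6)) = 12.0416
d((9, -9), (-17, -9)) = 26.0
d((9, -9), (10, 6)) = 15.0333
d((-17, -9), (10, 6)) = 30.8869

Closest pair: (9, -7) and (9, -9) with distance 2.0

The closest pair is (9, -7) and (9, -9) with Euclidean distance 2.0. For 6 points, brute-force pairwise comparison is shown above. For large n, the divide-and-conquer algorithm (sort by x, recurse on halves, check the dividing strip) achieves O(n log n).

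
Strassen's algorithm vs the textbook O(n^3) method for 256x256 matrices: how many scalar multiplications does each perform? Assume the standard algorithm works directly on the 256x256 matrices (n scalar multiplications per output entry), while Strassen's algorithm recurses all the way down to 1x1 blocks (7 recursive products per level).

Matrix multiplication for 256x256 matrices:

Standard algorithm: 256^3 = 16777216 multiplications
Strassen's algorithm: 7^(log2(256)) = 7^8 = 5764801 multiplications
Savings: 16777216 - 5764801 = 11012415 multiplications

Standard: 16777216 multiplications (256^3). Strassen: 5764801 multiplications (7^8). Strassen reduces 8 recursive multiplications to 7 at each level.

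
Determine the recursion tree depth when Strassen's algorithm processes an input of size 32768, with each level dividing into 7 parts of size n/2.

For divide and conquer with division factor 2:

Problem sizes at each level:
Level 0: 32768
Level 1: 16384
Level 2: 8192
Level 3: 4096
Level 4: 2048
Level 5: 1024
Level 6: 512
Level 7: 256
Level 8: 128
Level 9: 64
Level 10: 32
Level 11: 16
Level 12: 8
Level 13: 4
Level 14: 2
Level 15: 1

The root is level 0 and the size-1 base case is level 15 (the tree spans levels 0 through 15, i.e. 16 levels counting the root), so the depth is the number of divisions: log_2(32768) = 15

The recursion tree depth is log_2(32768) = 15. At each level, the problem size is divided by 2, so it takes 15 divisions to reduce to a base case of size 1. The algorithm makes 7 recursive calls at each level.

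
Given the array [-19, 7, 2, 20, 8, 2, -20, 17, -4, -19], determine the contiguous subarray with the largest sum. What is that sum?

Using Kadane's algorithm on [-19, 7, 2, 20, 8, 2, -20, 17, -4, -19]:

Scanning through the array:
Position 1 (value 7): max_ending_here = 7, max_so_far = 7
Position 2 (value 2): max_ending_here = 9, max_so_far = 9
Position 3 (value 20): max_ending_here = 29, max_so_far = 29
Position 4 (value 8): max_ending_here = 37, max_so_far = 37
Position 5 (value 2): max_ending_here = 39, max_so_far = 39
Position 6 (value -20): max_ending_here = 19, max_so_far = 39
Position 7 (value 17): max_ending_here = 36, max_so_far = 39
Position 8 (value -4): max_ending_here = 32, max_so_far = 39
Position 9 (value -19): max_ending_here = 13, max_so_far = 39

Maximum subarray: [7, 2, 20, 8, 2]
Maximum sum: 39

The maximum subarray is [7, 2, 20, 8, 2] with sum 39. This subarray runs from index 1 to index 5.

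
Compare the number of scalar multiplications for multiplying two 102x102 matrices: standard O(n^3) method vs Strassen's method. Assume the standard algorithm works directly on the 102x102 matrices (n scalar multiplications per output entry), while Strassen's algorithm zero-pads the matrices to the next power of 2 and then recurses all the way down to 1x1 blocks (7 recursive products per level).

Matrix multiplication for 102x102 matrices:

Strassen's algorithm requires power-of-2 dimensions. Pad 102x102 to 128x128 (next power of 2).

Standard algorithm: 102^3 = 1061208 multiplications
Strassen's algorithm: 7^(log2(128)) = 7^7 = 823543 multiplications
Savings: 1061208 - 823543 = 237665 multiplications

Standard: 1061208 multiplications (102^3). Strassen: 823543 multiplications (7^7, after padding to 128x128). Strassen reduces 8 recursive multiplications to 7 at each level.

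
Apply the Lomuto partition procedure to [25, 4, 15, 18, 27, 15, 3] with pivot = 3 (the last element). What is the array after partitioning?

Lomuto partition with pivot = 3:

Initial array: [25, 4, 15, 18, 27, 15, 3]

arr[0]=25 > 3: no swap
arr[1]=4 > 3: no swap
arr[2]=15 > 3: no swap
arr[3]=18 > 3: no swap
arr[4]=27 > 3: no swap
arr[5]=15 > 3: no swap

Place pivot at position 0: [3, 4, 15, 18, 27, 15, 25]
Pivot position: 0

After partitioning with pivot 3, the array becomes [3, 4, 15, 18, 27, 15, 25]. The pivot is placed at index 0. All elements to the left of the pivot are <= 3, and all elements to the right are > 3.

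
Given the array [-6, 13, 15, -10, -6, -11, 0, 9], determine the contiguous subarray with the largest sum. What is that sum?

Using Kadane's algorithm on [-6, 13, 15, -10, -6, -11, 0, 9]:

Scanning through the array:
Position 1 (value 13): max_ending_here = 13, max_so_far = 13
Position 2 (value 15): max_ending_here = 28, max_so_far = 28
Position 3 (value -10): max_ending_here = 18, max_so_far = 28
Position 4 (value -6): max_ending_here = 12, max_so_far = 28
Position 5 (value -11): max_ending_here = 1, max_so_far = 28
Position 6 (value 0): max_ending_here = 1, max_so_far = 28
Position 7 (value 9): max_ending_here = 10, max_so_far = 28

Maximum subarray: [13, 15]
Maximum sum: 28

The maximum subarray is [13, 15] with sum 28. This subarray runs from index 1 to index 2.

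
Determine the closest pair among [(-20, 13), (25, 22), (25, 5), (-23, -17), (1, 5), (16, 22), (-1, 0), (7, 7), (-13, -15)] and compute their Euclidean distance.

Computing all pairwise distances among 9 points:

d((-20, 13), (25, 22)) = 45.8912
d((-20, 13), (25, 5)) = 45.7056
d((-20, 13), (-23, -17)) = 30.1496
d((-20, 13), (1, 5)) = 22.4722
d((-20, 13), (16, 22)) = 37.108
d((-20, 13), (-1, 0)) = 23.0217
d((-20, 13), (7, 7)) = 27.6586
d((-20, 13), (-13, -15)) = 28.8617
d((25, 22), (25, 5)) = 17.0
d((25, 22), (-23, -17)) = 61.8466
d((25, 22), (1, 5)) = 29.4109
d((25, 22), (16, 22)) = 9.0
d((25, 22), (-1, 0)) = 34.0588
d((25, 22), (7, 7)) = 23.4307
d((25, 22), (-13, -15)) = 53.0377
d((25, 5), (-23, -17)) = 52.8015
d((25, 5), (1, 5)) = 24.0
d((25, 5), (16, 22)) = 19.2354
d((25, 5), (-1, 0)) = 26.4764
d((25, 5), (7, 7)) = 18.1108
d((25, 5), (-13, -15)) = 42.9418
d((-23, -17), (1, 5)) = 32.5576
d((-23, -17), (16, 22)) = 55.1543
d((-23, -17), (-1, 0)) = 27.8029
d((-23, -17), (7, 7)) = 38.4187
d((-23, -17), (-13, -15)) = 10.198
d((1, 5), (16, 22)) = 22.6716
d((1, 5), (-1, 0)) = 5.3852 <-- minimum
d((1, 5), (7, 7)) = 6.3246
d((1, 5), (-13, -15)) = 24.4131
d((16, 22), (-1, 0)) = 27.8029
d((16, 22), (7, 7)) = 17.4929
d((16, 22), (-13, -15)) = 47.0106
d((-1, 0), (7, 7)) = 10.6301
d((-1, 0), (-13, -15)) = 19.2094
d((7, 7), (-13, -15)) = 29.7321

Closest pair: (1, 5) and (-1, 0) with distance 5.3852

The closest pair is (1, 5) and (-1, 0) with Euclidean distance 5.3852. For 9 points, brute-force pairwise comparison is shown above. For large n, the divide-and-conquer algorithm (sort by x, recurse on halves, check the dividing strip) achieves O(n log n).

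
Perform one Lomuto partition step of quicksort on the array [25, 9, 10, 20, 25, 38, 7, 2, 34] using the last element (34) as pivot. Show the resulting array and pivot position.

Lomuto partition with pivot = 34:

Initial array: [25, 9, 10, 20, 25, 38, 7, 2, 34]

arr[0]=25 <= 34: swap with position 0, array becomes [25, 9, 10, 20, 25, 38, 7, 2, 34]
arr[1]=9 <= 34: swap with position 1, array becomes [25, 9, 10, 20, 25, 38, 7, 2, 34]
arr[2]=10 <= 34: swap with position 2, array becomes [25, 9, 10, 20, 25, 38, 7, 2, 34]
arr[3]=20 <= 34: swap with position 3, array becomes [25, 9, 10, 20, 25, 38, 7, 2, 34]
arr[4]=25 <= 34: swap with position 4, array becomes [25, 9, 10, 20, 25, 38, 7, 2, 34]
arr[5]=38 > 34: no swap
arr[6]=7 <= 34: swap with position 5, array becomes [25, 9, 10, 20, 25, 7, 38, 2, 34]
arr[7]=2 <= 34: swap with position 6, array becomes [25, 9, 10, 20, 25, 7, 2, 38, 34]

Place pivot at position 7: [25, 9, 10, 20, 25, 7, 2, 34, 38]
Pivot position: 7

After partitioning with pivot 34, the array becomes [25, 9, 10, 20, 25, 7, 2, 34, 38]. The pivot is placed at index 7. All elements to the left of the pivot are <= 34, and all elements to the right are > 34.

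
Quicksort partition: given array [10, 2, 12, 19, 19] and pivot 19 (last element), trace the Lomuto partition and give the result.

Lomuto partition with pivot = 19:

Initial array: [10, 2, 12, 19, 19]

arr[0]=10 <= 19: swap with position 0, array becomes [10, 2, 12, 19, 19]
arr[1]=2 <= 19: swap with position 1, array becomes [10, 2, 12, 19, 19]
arr[2]=12 <= 19: swap with position 2, array becomes [10, 2, 12, 19, 19]
arr[3]=19 <= 19: swap with position 3, array becomes [10, 2, 12, 19, 19]

Place pivot at position 4: [10, 2, 12, 19, 19]
Pivot position: 4

After partitioning with pivot 19, the array becomes [10, 2, 12, 19, 19]. The pivot is placed at index 4. All elements to the left of the pivot are <= 19, and all elements to the right are > 19.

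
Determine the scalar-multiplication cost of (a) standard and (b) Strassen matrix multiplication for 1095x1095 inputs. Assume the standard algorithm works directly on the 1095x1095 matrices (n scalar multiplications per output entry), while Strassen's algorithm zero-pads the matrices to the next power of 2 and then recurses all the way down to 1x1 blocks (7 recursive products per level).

Matrix multiplication for 1095x1095 matrices:

Strassen's algorithm requires power-of-2 dimensions. Pad 1095x1095 to 2048x2048 (next power of 2).

Standard algorithm: 1095^3 = 1312932375 multiplications
Strassen's algorithm: 7^(log2(2048)) = 7^11 = 1977326743 multiplications
Difference: 1312932375 - 1977326743 = -664394368 (Strassen uses MORE here due to padding overhead — for small or just-over-power-of-2 n, padding can outweigh the per-level savings)

Standard: 1312932375 multiplications (1095^3). Strassen: 1977326743 multiplications (7^11, after padding to 2048x2048). Strassen reduces 8 recursive multiplications to 7 at each level.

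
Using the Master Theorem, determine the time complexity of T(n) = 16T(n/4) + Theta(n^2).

Master Theorem for T(n) = 16T(n/4) + O(n^2):

a = 16, b = 4, c = 2
log_b(a) = log_4(16) = 2.0000

Case 2: c = 2 = log_4(16) = 2.0000
T(n) = O(n^2 log n) = O(n^2 log n)

For T(n) = 16T(n/4) + O(n^2): log_4(16) = 2.0000. This is Case 2 of the Master Theorem (c = log_b(a), equal work at all levels), giving O(n^2 log n).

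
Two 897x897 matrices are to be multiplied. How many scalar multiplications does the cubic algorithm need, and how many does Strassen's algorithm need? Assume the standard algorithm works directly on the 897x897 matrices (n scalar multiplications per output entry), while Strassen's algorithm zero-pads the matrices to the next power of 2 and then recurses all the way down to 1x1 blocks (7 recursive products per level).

Matrix multiplication for 897x897 matrices:

Strassen's algorithm requires power-of-2 dimensions. Pad 897x897 to 1024x1024 (next power of 2).

Standard algorithm: 897^3 = 721734273 multiplications
Strassen's algorithm: 7^(log2(1024)) = 7^10 = 282475249 multiplications
Savings: 721734273 - 282475249 = 439259024 multiplications

Standard: 721734273 multiplications (897^3). Strassen: 282475249 multiplications (7^10, after padding to 1024x1024). Strassen reduces 8 recursive multiplications to 7 at each level.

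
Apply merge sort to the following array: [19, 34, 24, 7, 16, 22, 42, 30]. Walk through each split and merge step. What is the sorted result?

Merge sort trace:

Split: [19, 34, 24, 7, 16, 22, 42, 30] -> [19, 34, 24, 7] and [16, 22, 42, 30]
  Split: [19, 34, 24, 7] -> [19, 34] and [24, 7]
    Split: [19, 34] -> [19] and [34]
    Merge: [19] + [34] -> [19, 34]
    Split: [24, 7] -> [24] and [7]
    Merge: [24] + [7] -> [7, 24]
  Merge: [19, 34] + [7, 24] -> [7, 19, 24, 34]
  Split: [16, 22, 42, 30] -> [16, 22] and [42, 30]
    Split: [16, 22] -> [16] and [22]
    Merge: [16] + [22] -> [16, 22]
    Split: [42, 30] -> [42] and [30]
    Merge: [42] + [30] -> [30, 42]
  Merge: [16, 22] + [30, 42] -> [16, 22, 30, 42]
Merge: [7, 19, 24, 34] + [16, 22, 30, 42] -> [7, 16, 19, 22, 24, 30, 34, 42]

Final sorted array: [7, 16, 19, 22, 24, 30, 34, 42]

The merge sort proceeds by recursively splitting the array and merging sorted halves.
After all merges, the sorted array is [7, 16, 19, 22, 24, 30, 34, 42].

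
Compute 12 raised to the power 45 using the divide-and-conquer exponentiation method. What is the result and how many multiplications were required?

Computing 12^45 by squaring (build up from 12^1; each line after the first costs one multiplication):

12^1 = 12
12^2 = (12^1)^2 = 12^2 = 144
12^4 = (12^2)^2 = 144^2 = 20736
12^5 = 12 * 12^4 = 12 * 20736 = 248832
12^10 = (12^5)^2 = 248832^2 = 61917364224
12^11 = 12 * 12^10 = 12 * 61917364224 = 743008370688
12^22 = (12^11)^2 = 743008370688^2 = 552061438912436417593344
12^44 = (12^22)^2 = 552061438912436417593344^2 = 304771832334069766392840191887919236168953102336
12^45 = 12 * 12^44 = 12 * 304771832334069766392840191887919236168953102336 = 3657261988008837196714082302655030834027437228032

Result: 3657261988008837196714082302655030834027437228032
Multiplications needed: 8 (8 lines after 12^1)

12^45 = 3657261988008837196714082302655030834027437228032. Using exponentiation by squaring, this requires 8 multiplications. The key idea: if the exponent is even, square the half-power; if odd, multiply by the base once.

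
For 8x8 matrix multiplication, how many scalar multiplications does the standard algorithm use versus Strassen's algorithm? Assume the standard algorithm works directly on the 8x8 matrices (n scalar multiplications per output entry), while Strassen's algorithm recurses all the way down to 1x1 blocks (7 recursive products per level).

Matrix multiplication for 8x8 matrices:

Standard algorithm: 8^3 = 512 multiplications
Strassen's algorithm: 7^(log2(8)) = 7^3 = 343 multiplications
Savings: 512 - 343 = 169 multiplications

Standard: 512 multiplications (8^3). Strassen: 343 multiplications (7^3). Strassen reduces 8 recursive multiplications to 7 at each level.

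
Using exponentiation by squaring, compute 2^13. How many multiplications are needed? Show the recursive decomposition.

Computing 2^13 by squaring (build up from 2^1; each line after the first costs one multiplication):

2^1 = 2
2^2 = (2^1)^2 = 2^2 = 4
2^3 = 2 * 2^2 = 2 * 4 = 8
2^6 = (2^3)^2 = 8^2 = 64
2^12 = (2^6)^2 = 64^2 = 4096
2^13 = 2 * 2^12 = 2 * 4096 = 8192

Result: 8192
Multiplications needed: 5 (5 lines after 2^1)

2^13 = 8192. Using exponentiation by squaring, this requires 5 multiplications. The key idea: if the exponent is even, square the half-power; if odd, multiply by the base once.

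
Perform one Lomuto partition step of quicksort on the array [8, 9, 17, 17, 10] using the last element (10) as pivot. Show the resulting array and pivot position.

Lomuto partition with pivot = 10:

Initial array: [8, 9, 17, 17, 10]

arr[0]=8 <= 10: swap with position 0, array becomes [8, 9, 17, 17, 10]
arr[1]=9 <= 10: swap with position 1, array becomes [8, 9, 17, 17, 10]
arr[2]=17 > 10: no swap
arr[3]=17 > 10: no swap

Place pivot at position 2: [8, 9, 10, 17, 17]
Pivot position: 2

After partitioning with pivot 10, the array becomes [8, 9, 10, 17, 17]. The pivot is placed at index 2. All elements to the left of the pivot are <= 10, and all elements to the right are > 10.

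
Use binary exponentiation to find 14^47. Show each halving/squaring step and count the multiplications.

Computing 14^47 by squaring (build up from 14^1; each line after the first costs one multiplication):

14^1 = 14
14^2 = (14^1)^2 = 14^2 = 196
14^4 = (14^2)^2 = 196^2 = 38416
14^5 = 14 * 14^4 = 14 * 38416 = 537824
14^10 = (14^5)^2 = 537824^2 = 289254654976
14^11 = 14 * 14^10 = 14 * 289254654976 = 4049565169664
14^22 = (14^11)^2 = 4049565169664^2 = 16398978063355821105872896
14^23 = 14 * 14^22 = 14 * 16398978063355821105872896 = 229585692886981495482220544
14^46 = (14^23)^2 = 229585692886981495482220544^2 = 52709590378395385649697127909589319306203213055655936
14^47 = 14 * 14^46 = 14 * 52709590378395385649697127909589319306203213055655936 = 737934265297535399095759790734250470286844982779183104

Result: 737934265297535399095759790734250470286844982779183104
Multiplications needed: 9 (9 lines after 14^1)

14^47 = 737934265297535399095759790734250470286844982779183104. Using exponentiation by squaring, this requires 9 multiplications. The key idea: if the exponent is even, square the half-power; if odd, multiply by the base once.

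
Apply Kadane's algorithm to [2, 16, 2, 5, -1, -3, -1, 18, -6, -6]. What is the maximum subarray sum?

Using Kadane's algorithm on [2, 16, 2, 5, -1, -3, -1, 18, -6, -6]:

Scanning through the array:
Position 1 (value 16): max_ending_here = 18, max_so_far = 18
Position 2 (value 2): max_ending_here = 20, max_so_far = 20
Position 3 (value 5): max_ending_here = 25, max_so_far = 25
Position 4 (value -1): max_ending_here = 24, max_so_far = 25
Position 5 (value -3): max_ending_here = 21, max_so_far = 25
Position 6 (value -1): max_ending_here = 20, max_so_far = 25
Position 7 (value 18): max_ending_here = 38, max_so_far = 38
Position 8 (value -6): max_ending_here = 32, max_so_far = 38
Position 9 (value -6): max_ending_here = 26, max_so_far = 38

Maximum subarray: [2, 16, 2, 5, -1, -3, -1, 18]
Maximum sum: 38

The maximum subarray is [2, 16, 2, 5, -1, -3, -1, 18] with sum 38. This subarray runs from index 0 to index 7.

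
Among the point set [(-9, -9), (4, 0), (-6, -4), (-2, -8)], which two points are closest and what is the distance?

Computing all pairwise distances among 4 points:

d((-9, -9), (4, 0)) = 15.8114
d((-9, -9), (-6, -4)) = 5.831
d((-9, -9), (-2, -8)) = 7.0711
d((4, 0), (-6, -4)) = 10.7703
d((4, 0), (-2, -8)) = 10.0
d((-6, -4), (-2, -8)) = 5.6569 <-- minimum

Closest pair: (-6, -4) and (-2, -8) with distance 5.6569

The closest pair is (-6, -4) and (-2, -8) with Euclidean distance 5.6569. For 4 points, brute-force pairwise comparison is shown above. For large n, the divide-and-conquer algorithm (sort by x, recurse on halves, check the dividing strip) achieves O(n log n).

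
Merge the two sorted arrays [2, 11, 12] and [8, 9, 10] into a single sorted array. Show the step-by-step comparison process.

Merging process:

Compare 2 vs 8: take 2 from left. Merged: [2]
Compare 11 vs 8: take 8 from right. Merged: [2, 8]
Compare 11 vs 9: take 9 from right. Merged: [2, 8, 9]
Compare 11 vs 10: take 10 from right. Merged: [2, 8, 9, 10]
Append remaining from left: [11, 12]. Merged: [2, 8, 9, 10, 11, 12]

Final merged array: [2, 8, 9, 10, 11, 12]
Total comparisons: 4

The merged array is [2, 8, 9, 10, 11, 12], requiring 4 comparisons. The merge step runs in O(n) time where n is the total number of elements.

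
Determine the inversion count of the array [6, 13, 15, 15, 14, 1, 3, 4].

Finding inversions in [6, 13, 15, 15, 14, 1, 3, 4]:

(0, 5): arr[0]=6 > arr[5]=1
(0, 6): arr[0]=6 > arr[6]=3
(0, 7): arr[0]=6 > arr[7]=4
(1, 5): arr[1]=13 > arr[5]=1
(1, 6): arr[1]=13 > arr[6]=3
(1, 7): arr[1]=13 > arr[7]=4
(2, 4): arr[2]=15 > arr[4]=14
(2, 5): arr[2]=15 > arr[5]=1
(2, 6): arr[2]=15 > arr[6]=3
(2, 7): arr[2]=15 > arr[7]=4
(3, 4): arr[3]=15 > arr[4]=14
(3, 5): arr[3]=15 > arr[5]=1
(3, 6): arr[3]=15 > arr[6]=3
(3, 7): arr[3]=15 > arr[7]=4
(4, 5): arr[4]=14 > arr[5]=1
(4, 6): arr[4]=14 > arr[6]=3
(4, 7): arr[4]=14 > arr[7]=4

Total inversions: 17

The array has 17 inversion(s): (0,5), (0,6), (0,7), (1,5), (1,6), (1,7), (2,4), (2,5), (2,6), (2,7), (3,4), (3,5), (3,6), (3,7), (4,5), (4,6), (4,7). Each pair (i,j) satisfies i < j and arr[i] > arr[j].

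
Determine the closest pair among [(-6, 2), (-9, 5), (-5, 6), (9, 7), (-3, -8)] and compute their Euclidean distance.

Computing all pairwise distances among 5 points:

d((-6, 2), (-9, 5)) = 4.2426
d((-6, 2), (-5, 6)) = 4.1231 <-- minimum
d((-6, 2), (9, 7)) = 15.8114
d((-6, 2), (-3, -8)) = 10.4403
d((-9, 5), (-5, 6)) = 4.1231 <-- minimum
d((-9, 5), (9, 7)) = 18.1108
d((-9, 5), (-3, -8)) = 14.3178
d((-5, 6), (9, 7)) = 14.0357
d((-5, 6), (-3, -8)) = 14.1421
d((9, 7), (-3, -8)) = 19.2094

Minimum distance: 4.1231 (tie among 2 pairs: (-6, 2) and (-5, 6); (-9, 5) and (-5, 6))

The minimum Euclidean distance is 4.1231. There is a tie: 2 pairs achieve this minimum — (-6, 2) and (-5, 6); (-9, 5) and (-5, 6). Any of these is a valid closest pair. For 5 points, brute-force pairwise comparison is shown above. For large n, the divide-and-conquer algorithm (sort by x, recurse on halves, check the dividing strip) achieves O(n log n).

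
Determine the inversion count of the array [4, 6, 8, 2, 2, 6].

Finding inversions in [4, 6, 8, 2, 2, 6]:

(0, 3): arr[0]=4 > arr[3]=2
(0, 4): arr[0]=4 > arr[4]=2
(1, 3): arr[1]=6 > arr[3]=2
(1, 4): arr[1]=6 > arr[4]=2
(2, 3): arr[2]=8 > arr[3]=2
(2, 4): arr[2]=8 > arr[4]=2
(2, 5): arr[2]=8 > arr[5]=6

Total inversions: 7

The array has 7 inversion(s): (0,3), (0,4), (1,3), (1,4), (2,3), (2,4), (2,5). Each pair (i,j) satisfies i < j and arr[i] > arr[j].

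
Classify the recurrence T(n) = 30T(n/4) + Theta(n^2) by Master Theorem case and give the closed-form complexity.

Master Theorem for T(n) = 30T(n/4) + O(n^2):

a = 30, b = 4, c = 2
log_b(a) = log_4(30) = 2.4534

Case 1: c = 2 < log_4(30) = 2.4534
T(n) = O(n^(log_4 30))

For T(n) = 30T(n/4) + O(n^2): log_4(30) = 2.4534. This is Case 1 of the Master Theorem (c < log_b(a), work dominated by leaves), giving O(n^(log_4 30)).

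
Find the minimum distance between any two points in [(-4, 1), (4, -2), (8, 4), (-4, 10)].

Computing all pairwise distances among 4 points:

d((-4, 1), (4, -2)) = 8.544
d((-4, 1), (8, 4)) = 12.3693
d((-4, 1), (-4, 10)) = 9.0
d((4, -2), (8, 4)) = 7.2111 <-- minimum
d((4, -2), (-4, 10)) = 14.4222
d((8, 4), (-4, 10)) = 13.4164

Closest pair: (4, -2) and (8, 4) with distance 7.2111

The closest pair is (4, -2) and (8, 4) with Euclidean distance 7.2111. For 4 points, brute-force pairwise comparison is shown above. For large n, the divide-and-conquer algorithm (sort by x, recurse on halves, check the dividing strip) achieves O(n log n).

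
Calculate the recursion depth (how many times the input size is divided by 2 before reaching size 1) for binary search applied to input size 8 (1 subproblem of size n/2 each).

For divide and conquer with division factor 2:

Problem sizes at each level:
Level 0: 8
Level 1: 4
Level 2: 2
Level 3: 1

The root is level 0 and the size-1 base case is level 3 (the tree spans levels 0 through 3, i.e. 4 levels counting the root), so the depth is the number of divisions: log_2(8) = 3

The recursion tree depth is log_2(8) = 3. At each level, the problem size is divided by 2, so it takes 3 divisions to reduce to a base case of size 1. The algorithm makes 1 recursive call at each level.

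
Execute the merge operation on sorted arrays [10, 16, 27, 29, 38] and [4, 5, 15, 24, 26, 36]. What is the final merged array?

Merging process:

Compare 10 vs 4: take 4 from right. Merged: [4]
Compare 10 vs 5: take 5 from right. Merged: [4, 5]
Compare 10 vs 15: take 10 from left. Merged: [4, 5, 10]
Compare 16 vs 15: take 15 from right. Merged: [4, 5, 10, 15]
Compare 16 vs 24: take 16 from left. Merged: [4, 5, 10, 15, 16]
Compare 27 vs 24: take 24 from right. Merged: [4, 5, 10, 15, 16, 24]
Compare 27 vs 26: take 26 from right. Merged: [4, 5, 10, 15, 16, 24, 26]
Compare 27 vs 36: take 27 from left. Merged: [4, 5, 10, 15, 16, 24, 26, 27]
Compare 29 vs 36: take 29 from left. Merged: [4, 5, 10, 15, 16, 24, 26, 27, 29]
Compare 38 vs 36: take 36 from right. Merged: [4, 5, 10, 15, 16, 24, 26, 27, 29, 36]
Append remaining from left: [38]. Merged: [4, 5, 10, 15, 16, 24, 26, 27, 29, 36, 38]

Final merged array: [4, 5, 10, 15, 16, 24, 26, 27, 29, 36, 38]
Total comparisons: 10

The merged array is [4, 5, 10, 15, 16, 24, 26, 27, 29, 36, 38], requiring 10 comparisons. The merge step runs in O(n) time where n is the total number of elements.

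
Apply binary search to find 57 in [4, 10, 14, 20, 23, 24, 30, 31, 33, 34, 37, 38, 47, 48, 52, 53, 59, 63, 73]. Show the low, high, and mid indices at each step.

Binary search for 57 in [4, 10, 14, 20, 23, 24, 30, 31, 33, 34, 37, 38, 47, 48, 52, 53, 59, 63, 73]:

lo=0, hi=18, mid=9, arr[mid]=34 -> 34 < 57, search right half
lo=10, hi=18, mid=14, arr[mid]=52 -> 52 < 57, search right half
lo=15, hi=18, mid=16, arr[mid]=59 -> 59 > 57, search left half
lo=15, hi=15, mid=15, arr[mid]=53 -> 53 < 57, search right half
lo=16 > hi=15, target 57 not found

Binary search determines that 57 is not in the array after 4 comparisons. The search space was exhausted without finding the target.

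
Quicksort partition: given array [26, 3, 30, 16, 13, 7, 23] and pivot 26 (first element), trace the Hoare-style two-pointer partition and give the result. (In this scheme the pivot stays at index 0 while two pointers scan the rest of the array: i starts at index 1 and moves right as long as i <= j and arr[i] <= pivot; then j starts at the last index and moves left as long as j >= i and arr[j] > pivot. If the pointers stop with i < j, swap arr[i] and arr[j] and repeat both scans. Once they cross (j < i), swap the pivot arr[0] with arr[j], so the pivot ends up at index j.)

Hoare-style two-pointer partition with pivot = 26:

Initial array: [26, 3, 30, 16, 13, 7, 23]

Pointers start at i = 1, j = 6.
i stops at index 2 (arr[2]=30 > 26), j stops at index 6 (arr[6]=23 <= 26): swap arr[2] and arr[6], array becomes [26, 3, 23, 16, 13, 7, 30]
i ends at 6, j ends at 5: the pointers have crossed (j < i), so scanning stops.

Swap pivot arr[0] with arr[5] to place pivot at position 5: [7, 3, 23, 16, 13, 26, 30]
Pivot position: 5

After partitioning with pivot 26, the array becomes [7, 3, 23, 16, 13, 26, 30]. The pivot is placed at index 5. All elements to the left of the pivot are <= 26, and all elements to the right are > 26.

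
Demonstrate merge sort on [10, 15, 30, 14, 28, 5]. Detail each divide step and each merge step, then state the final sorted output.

Merge sort trace:

Split: [10, 15, 30, 14, 28, 5] -> [10, 15, 30] and [14, 28, 5]
  Split: [10, 15, 30] -> [10] and [15, 30]
    Split: [15, 30] -> [15] and [30]
    Merge: [15] + [30] -> [15, 30]
  Merge: [10] + [15, 30] -> [10, 15, 30]
  Split: [14, 28, 5] -> [14] and [28, 5]
    Split: [28, 5] -> [28] and [5]
    Merge: [28] + [5] -> [5, 28]
  Merge: [14] + [5, 28] -> [5, 14, 28]
Merge: [10, 15, 30] + [5, 14, 28] -> [5, 10, 14, 15, 28, 30]

Final sorted array: [5, 10, 14, 15, 28, 30]

The merge sort proceeds by recursively splitting the array and merging sorted halves.
After all merges, the sorted array is [5, 10, 14, 15, 28, 30].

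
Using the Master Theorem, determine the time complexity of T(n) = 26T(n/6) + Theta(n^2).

Master Theorem for T(n) = 26T(n/6) + O(n^2):

a = 26, b = 6, c = 2
log_b(a) = log_6(26) = 1.8184

Case 3: c = 2 > log_6(26) = 1.8184
T(n) = O(n^2) = O(n^2)

For T(n) = 26T(n/6) + O(n^2): log_6(26) = 1.8184. This is Case 3 of the Master Theorem (c > log_b(a), work dominated by root), giving O(n^2).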